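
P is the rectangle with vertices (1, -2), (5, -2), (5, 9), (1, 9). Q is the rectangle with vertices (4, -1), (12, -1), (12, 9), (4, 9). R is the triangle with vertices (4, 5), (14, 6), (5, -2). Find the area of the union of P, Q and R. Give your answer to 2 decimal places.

116.14

By inclusion–exclusion:
Individual areas: |P| = 44, |Q| = 80, |R| = 35.5.
|P∩Q|: x∈[4,5], y∈[-1,9] → 1·10 = 10.
|P∩R| = 3.55.
|Q∩R| = 33.2883.
|P∩Q∩R| = 3.4786.
|P ∪ Q ∪ R| = 159.5 − 46.8383 + 3.4786 = 116.14.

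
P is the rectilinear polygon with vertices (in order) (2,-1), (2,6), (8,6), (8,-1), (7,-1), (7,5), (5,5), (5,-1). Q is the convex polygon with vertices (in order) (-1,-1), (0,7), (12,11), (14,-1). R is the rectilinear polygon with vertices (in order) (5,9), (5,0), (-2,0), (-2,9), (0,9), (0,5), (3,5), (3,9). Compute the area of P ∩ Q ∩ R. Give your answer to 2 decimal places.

The intersection is the polygon with vertices (5,6), (5,5), (5,0), (2,0), (2,5), (3,5), (3,6).
By the shoelace formula its area is 17.00.

17.00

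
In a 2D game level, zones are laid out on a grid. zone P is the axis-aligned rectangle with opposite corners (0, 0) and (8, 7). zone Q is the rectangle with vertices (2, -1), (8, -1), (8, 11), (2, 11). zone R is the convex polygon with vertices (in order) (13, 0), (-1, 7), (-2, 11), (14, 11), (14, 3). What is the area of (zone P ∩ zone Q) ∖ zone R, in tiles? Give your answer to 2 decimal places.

|zone P ∩ zone Q| = 42.
|(zone P ∩ zone Q) ∩ zone R| = 18.
|(zone P ∩ zone Q) ∖ zone R| = 42 − 18 = 24.00.

24.00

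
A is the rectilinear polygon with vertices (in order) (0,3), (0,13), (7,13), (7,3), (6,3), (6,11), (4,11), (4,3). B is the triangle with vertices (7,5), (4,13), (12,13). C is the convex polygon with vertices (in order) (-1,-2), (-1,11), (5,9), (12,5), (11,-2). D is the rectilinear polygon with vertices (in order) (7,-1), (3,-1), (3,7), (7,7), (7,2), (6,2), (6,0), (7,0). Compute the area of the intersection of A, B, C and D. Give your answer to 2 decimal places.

0.75

The intersection is the polygon with vertices (6.25,7), (7,7), (7,5).
By the shoelace formula its area is 0.75.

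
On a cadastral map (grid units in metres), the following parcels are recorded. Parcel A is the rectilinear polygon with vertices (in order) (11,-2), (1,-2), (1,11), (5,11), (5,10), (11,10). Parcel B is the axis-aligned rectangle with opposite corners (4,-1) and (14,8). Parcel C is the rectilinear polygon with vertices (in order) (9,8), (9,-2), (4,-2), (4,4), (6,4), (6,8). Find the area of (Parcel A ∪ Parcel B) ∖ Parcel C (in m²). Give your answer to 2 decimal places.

109.00

|Parcel A ∪ Parcel B| = 151.
|(Parcel A ∪ Parcel B) ∩ Parcel C| = 42.
|(Parcel A ∪ Parcel B) ∖ Parcel C| = 151 − 42 = 109.00.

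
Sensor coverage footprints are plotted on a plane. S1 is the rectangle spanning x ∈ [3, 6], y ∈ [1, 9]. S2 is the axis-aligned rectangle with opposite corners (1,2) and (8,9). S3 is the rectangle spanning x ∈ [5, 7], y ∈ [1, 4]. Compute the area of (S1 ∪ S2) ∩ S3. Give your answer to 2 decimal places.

5.00

The region (S1 ∪ S2) ∩ S3 is the polygon with vertices (5,1), (5,4), (7,4), (7,2), (6,2), (6,1).
By the shoelace formula its area is 5.00.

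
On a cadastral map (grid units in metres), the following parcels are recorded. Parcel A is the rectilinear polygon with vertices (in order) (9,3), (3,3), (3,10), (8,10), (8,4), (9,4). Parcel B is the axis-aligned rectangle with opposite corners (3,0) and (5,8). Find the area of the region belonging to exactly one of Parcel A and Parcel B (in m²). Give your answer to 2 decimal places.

32.00

|Parcel A| = 36, |Parcel B| = 16, |Parcel A∩Parcel B| = 10.
|Parcel A △ Parcel B| = |Parcel A| + |Parcel B| − 2·|Parcel A∩Parcel B| = 36 + 16 − 20 = 32.00.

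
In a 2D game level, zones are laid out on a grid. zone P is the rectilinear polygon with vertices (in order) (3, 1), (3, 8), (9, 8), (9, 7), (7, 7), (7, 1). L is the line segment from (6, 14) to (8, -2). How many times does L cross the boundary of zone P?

2

The segment meets the boundary at (7,6), (6.75,8).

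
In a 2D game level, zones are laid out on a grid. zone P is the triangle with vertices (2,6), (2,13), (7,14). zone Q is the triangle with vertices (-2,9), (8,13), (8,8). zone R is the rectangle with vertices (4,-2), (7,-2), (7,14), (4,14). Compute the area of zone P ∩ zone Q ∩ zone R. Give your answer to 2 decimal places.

The intersection is the polygon with vertices (5.833,12.133), (4,9.2), (4,11.4).
By the shoelace formula its area is 2.02.

2.02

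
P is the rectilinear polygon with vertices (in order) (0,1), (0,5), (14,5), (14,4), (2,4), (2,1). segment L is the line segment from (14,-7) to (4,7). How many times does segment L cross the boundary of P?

The segment meets the boundary at (5.429,5), (6.143,4).

2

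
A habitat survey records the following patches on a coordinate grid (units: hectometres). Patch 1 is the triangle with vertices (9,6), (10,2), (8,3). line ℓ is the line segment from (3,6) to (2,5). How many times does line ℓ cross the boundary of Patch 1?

0

The segment lies entirely outside Patch 1 and never meets its boundary.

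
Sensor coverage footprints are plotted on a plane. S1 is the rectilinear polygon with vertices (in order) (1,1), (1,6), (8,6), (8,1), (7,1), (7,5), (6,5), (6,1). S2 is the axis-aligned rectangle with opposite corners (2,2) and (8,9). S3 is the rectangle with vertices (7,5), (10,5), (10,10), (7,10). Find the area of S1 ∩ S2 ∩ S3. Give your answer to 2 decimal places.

1.00

The intersection is the polygon with vertices (8,5), (7,5), (7,6), (8,6).
By the shoelace formula its area is 1.00.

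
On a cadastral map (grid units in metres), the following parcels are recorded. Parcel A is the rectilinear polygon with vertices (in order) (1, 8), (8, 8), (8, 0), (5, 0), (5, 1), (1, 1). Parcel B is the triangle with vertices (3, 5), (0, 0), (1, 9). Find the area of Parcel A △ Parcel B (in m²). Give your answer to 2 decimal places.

|Parcel A| = 52, |Parcel B| = 11, |Parcel A∩Parcel B| = 7.0833.
|Parcel A △ Parcel B| = |Parcel A| + |Parcel B| − 2·|Parcel A∩Parcel B| = 52 + 11 − 14.1667 = 48.83.

48.83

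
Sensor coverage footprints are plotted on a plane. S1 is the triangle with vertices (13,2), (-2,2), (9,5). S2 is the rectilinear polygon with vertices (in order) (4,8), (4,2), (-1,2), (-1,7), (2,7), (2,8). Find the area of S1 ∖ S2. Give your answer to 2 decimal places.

|S1| = 22.5, |S1∩S2| = 4.7727.
|S1 ∖ S2| = |S1| − |S1∩S2| = 22.5 − 4.7727 = 17.73.

17.73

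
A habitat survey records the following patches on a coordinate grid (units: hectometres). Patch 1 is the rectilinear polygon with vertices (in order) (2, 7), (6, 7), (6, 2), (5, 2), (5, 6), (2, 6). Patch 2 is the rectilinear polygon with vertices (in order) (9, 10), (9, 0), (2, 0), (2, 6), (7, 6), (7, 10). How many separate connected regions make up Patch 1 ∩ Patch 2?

Patch 1 ∩ Patch 2 is a single connected region.

1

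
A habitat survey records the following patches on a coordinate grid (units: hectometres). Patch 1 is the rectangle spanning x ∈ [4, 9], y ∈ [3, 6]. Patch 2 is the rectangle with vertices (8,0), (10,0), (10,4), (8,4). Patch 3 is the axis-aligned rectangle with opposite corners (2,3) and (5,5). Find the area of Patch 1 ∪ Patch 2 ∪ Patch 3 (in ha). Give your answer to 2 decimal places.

By inclusion–exclusion:
Individual areas: |Patch 1| = 15, |Patch 2| = 8, |Patch 3| = 6.
|Patch 1∩Patch 2|: x∈[8,9], y∈[3,4] → 1·1 = 1.
|Patch 1∩Patch 3|: x∈[4,5], y∈[3,5] → 1·2 = 2.
|Patch 2∩Patch 3| = 0 (no overlap).
|Patch 1∩Patch 2∩Patch 3| = 0.
|Patch 1 ∪ Patch 2 ∪ Patch 3| = 29 − 3 + 0 = 26.00.

26.00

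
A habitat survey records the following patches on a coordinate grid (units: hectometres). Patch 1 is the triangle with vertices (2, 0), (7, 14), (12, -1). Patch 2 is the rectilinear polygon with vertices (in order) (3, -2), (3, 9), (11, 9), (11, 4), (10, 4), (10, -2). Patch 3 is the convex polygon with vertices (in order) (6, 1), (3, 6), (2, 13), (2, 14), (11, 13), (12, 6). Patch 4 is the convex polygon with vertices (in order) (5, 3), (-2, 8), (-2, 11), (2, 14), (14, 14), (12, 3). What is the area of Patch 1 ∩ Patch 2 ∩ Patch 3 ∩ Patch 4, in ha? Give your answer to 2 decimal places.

29.88

The intersection is the polygon with vertices (10.174,4.478), (8.4,3), (5,3), (4.65,3.25), (3.716,4.806), (5.214,9), (8.667,9).
By the shoelace formula its area is 29.88.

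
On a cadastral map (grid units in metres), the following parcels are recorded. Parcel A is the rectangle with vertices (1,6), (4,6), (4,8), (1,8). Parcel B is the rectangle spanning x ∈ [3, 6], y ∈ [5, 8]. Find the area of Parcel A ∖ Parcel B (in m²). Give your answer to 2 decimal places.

|Parcel A∩Parcel B|: x∈[3,4], y∈[6,8] → 1·2 = 2.
|Parcel A| = 6.
|Parcel A ∖ Parcel B| = |Parcel A| − |Parcel A∩Parcel B| = 6 − 2 = 4.00.

4.00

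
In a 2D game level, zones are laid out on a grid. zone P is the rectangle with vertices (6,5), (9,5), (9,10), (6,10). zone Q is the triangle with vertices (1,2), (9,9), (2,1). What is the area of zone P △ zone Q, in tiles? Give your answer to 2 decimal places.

20.09

|zone P| = 15, |zone Q| = 7.5, |zone P∩zone Q| = 1.2054.
|zone P △ zone Q| = |zone P| + |zone Q| − 2·|zone P∩zone Q| = 15 + 7.5 − 2.4107 = 20.09.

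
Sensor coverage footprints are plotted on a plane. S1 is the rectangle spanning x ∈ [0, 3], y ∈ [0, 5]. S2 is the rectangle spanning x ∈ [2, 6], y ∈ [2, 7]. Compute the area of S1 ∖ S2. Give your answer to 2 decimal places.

|S1∩S2|: x∈[2,3], y∈[2,5] → 1·3 = 3.
|S1| = 15.
|S1 ∖ S2| = |S1| − |S1∩S2| = 15 − 3 = 12.00.

12.00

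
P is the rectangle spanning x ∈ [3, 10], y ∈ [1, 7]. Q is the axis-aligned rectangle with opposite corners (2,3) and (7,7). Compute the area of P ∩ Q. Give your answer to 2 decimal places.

16.00

|P∩Q|: x∈[3,7], y∈[3,7] → 4·4 = 16.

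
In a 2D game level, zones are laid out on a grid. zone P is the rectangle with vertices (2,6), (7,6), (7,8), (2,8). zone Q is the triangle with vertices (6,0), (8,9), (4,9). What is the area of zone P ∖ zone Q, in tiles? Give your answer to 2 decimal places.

4.89

|zone P| = 10, |zone P∩zone Q| = 5.1111.
|zone P ∖ zone Q| = |zone P| − |zone P∩zone Q| = 10 − 5.1111 = 4.89.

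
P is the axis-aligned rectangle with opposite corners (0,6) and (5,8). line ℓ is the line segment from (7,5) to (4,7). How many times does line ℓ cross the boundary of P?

1

The segment meets the boundary at (5,6.333).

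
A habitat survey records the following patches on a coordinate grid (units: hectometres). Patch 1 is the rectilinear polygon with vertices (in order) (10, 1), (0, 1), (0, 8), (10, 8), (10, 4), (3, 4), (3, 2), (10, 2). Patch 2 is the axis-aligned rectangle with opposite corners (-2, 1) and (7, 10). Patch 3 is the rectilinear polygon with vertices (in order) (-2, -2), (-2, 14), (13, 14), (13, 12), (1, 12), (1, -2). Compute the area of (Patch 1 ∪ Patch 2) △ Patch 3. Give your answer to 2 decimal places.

114.00

|Patch 1 ∪ Patch 2| = 96.
|(Patch 1 ∪ Patch 2) ∩ Patch 3| = 27.
|(Patch 1 ∪ Patch 2) △ Patch 3| = 96 + 72 − 54 = 114.00.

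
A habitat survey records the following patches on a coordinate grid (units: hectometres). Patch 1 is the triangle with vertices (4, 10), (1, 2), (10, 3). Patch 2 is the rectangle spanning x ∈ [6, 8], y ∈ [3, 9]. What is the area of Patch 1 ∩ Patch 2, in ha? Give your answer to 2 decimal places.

7.00

The intersection is the polygon with vertices (8,5.333), (8,3), (6,3), (6,7.667).
By the shoelace formula its area is 7.00.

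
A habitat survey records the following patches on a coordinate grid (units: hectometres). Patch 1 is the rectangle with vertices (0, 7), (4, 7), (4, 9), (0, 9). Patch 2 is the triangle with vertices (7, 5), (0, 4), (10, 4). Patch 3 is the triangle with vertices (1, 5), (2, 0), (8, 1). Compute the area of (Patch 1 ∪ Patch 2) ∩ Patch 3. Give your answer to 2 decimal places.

0.33

The region (Patch 1 ∪ Patch 2) ∩ Patch 3 is the polygon with vertices (2.2,4.314), (2.75,4), (1.2,4), (1.167,4.167).
By the shoelace formula its area is 0.33.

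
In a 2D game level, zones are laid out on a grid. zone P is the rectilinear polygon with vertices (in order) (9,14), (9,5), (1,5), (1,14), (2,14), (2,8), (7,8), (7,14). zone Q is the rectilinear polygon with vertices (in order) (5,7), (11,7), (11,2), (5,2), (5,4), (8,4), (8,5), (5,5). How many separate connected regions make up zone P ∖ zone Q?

1

zone P ∖ zone Q is a single connected region.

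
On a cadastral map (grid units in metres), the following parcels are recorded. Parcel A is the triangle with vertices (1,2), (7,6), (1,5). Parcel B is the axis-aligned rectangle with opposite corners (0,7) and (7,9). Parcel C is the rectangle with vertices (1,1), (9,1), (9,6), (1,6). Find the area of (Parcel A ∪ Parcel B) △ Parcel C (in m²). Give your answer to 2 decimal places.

|Parcel A ∪ Parcel B| = 23.
|(Parcel A ∪ Parcel B) ∩ Parcel C| = 9.
|(Parcel A ∪ Parcel B) △ Parcel C| = 23 + 40 − 18 = 45.00.

45.00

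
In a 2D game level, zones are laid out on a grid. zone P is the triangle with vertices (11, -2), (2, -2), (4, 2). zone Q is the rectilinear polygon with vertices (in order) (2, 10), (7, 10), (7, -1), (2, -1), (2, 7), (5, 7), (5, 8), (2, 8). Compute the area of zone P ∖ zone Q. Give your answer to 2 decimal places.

|zone P| = 18, |zone P∩zone Q| = 8.6786.
|zone P ∖ zone Q| = |zone P| − |zone P∩zone Q| = 18 − 8.6786 = 9.32.

9.32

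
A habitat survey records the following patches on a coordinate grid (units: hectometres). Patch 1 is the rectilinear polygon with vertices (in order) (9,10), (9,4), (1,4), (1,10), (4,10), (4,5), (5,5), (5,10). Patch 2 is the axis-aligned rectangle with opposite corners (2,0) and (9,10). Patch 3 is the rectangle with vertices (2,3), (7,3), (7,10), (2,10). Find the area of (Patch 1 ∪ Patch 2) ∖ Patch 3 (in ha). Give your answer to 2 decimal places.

|Patch 1 ∪ Patch 2| = 76.
|(Patch 1 ∪ Patch 2) ∩ Patch 3| = 35.
|(Patch 1 ∪ Patch 2) ∖ Patch 3| = 76 − 35 = 41.00.

41.00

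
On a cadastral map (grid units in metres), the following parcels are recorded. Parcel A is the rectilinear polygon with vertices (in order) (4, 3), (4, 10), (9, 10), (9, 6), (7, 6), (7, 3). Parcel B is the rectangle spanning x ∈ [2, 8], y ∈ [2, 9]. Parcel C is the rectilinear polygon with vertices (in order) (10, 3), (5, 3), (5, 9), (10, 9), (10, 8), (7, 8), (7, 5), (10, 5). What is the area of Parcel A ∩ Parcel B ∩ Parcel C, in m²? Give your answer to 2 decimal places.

13.00

The intersection is the polygon with vertices (8,9), (8,8), (7,8), (7,6), (7,5), (7,3), (5,3), (5,9).
By the shoelace formula its area is 13.00.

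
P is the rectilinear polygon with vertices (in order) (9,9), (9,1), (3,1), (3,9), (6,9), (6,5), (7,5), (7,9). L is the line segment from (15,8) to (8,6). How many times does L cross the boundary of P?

1

The segment meets the boundary at (9,6.286).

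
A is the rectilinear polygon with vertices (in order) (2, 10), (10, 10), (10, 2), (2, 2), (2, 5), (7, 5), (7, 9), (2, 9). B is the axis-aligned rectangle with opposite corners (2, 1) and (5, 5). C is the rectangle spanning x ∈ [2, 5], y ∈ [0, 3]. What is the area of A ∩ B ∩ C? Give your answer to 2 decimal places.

The intersection is the polygon with vertices (2,3), (5,3), (5,2), (2,2).
By the shoelace formula its area is 3.00.

3.00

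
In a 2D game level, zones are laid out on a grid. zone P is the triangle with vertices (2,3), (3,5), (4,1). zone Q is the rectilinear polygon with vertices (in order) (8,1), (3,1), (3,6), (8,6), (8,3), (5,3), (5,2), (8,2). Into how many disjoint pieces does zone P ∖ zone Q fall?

zone P ∖ zone Q is a single connected region.

1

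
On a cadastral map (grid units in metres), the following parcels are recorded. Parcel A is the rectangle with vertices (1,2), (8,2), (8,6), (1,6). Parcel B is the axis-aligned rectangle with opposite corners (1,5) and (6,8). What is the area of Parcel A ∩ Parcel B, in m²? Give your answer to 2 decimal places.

5.00

|Parcel A∩Parcel B|: x∈[1,6], y∈[5,6] → 5·1 = 5.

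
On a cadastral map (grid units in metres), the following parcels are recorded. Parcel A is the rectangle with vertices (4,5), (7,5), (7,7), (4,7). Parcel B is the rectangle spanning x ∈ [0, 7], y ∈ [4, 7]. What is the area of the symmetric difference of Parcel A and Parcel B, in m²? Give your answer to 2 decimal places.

|Parcel A∩Parcel B|: x∈[4,7], y∈[5,7] → 3·2 = 6.
|Parcel A △ Parcel B| = |Parcel A| + |Parcel B| − 2·|Parcel A∩Parcel B| = 6 + 21 − 12 = 15.00.

15.00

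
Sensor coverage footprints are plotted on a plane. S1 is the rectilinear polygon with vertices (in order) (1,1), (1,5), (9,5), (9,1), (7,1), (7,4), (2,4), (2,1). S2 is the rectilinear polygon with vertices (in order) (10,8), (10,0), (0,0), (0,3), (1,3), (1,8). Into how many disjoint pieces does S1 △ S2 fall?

1

S1 △ S2 is a single connected region.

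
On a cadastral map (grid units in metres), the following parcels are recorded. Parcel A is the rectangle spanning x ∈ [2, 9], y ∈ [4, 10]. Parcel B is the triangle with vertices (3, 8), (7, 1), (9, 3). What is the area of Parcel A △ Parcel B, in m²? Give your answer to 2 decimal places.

|Parcel A| = 42, |Parcel B| = 11, |Parcel A∩Parcel B| = 5.0286.
|Parcel A △ Parcel B| = |Parcel A| + |Parcel B| − 2·|Parcel A∩Parcel B| = 42 + 11 − 10.0571 = 42.94.

42.94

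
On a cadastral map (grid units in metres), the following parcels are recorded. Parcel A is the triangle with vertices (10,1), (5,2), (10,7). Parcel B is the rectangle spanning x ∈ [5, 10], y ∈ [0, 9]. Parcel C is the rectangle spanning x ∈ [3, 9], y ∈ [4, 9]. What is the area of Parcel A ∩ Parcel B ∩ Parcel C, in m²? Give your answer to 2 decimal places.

The intersection is the polygon with vertices (9,6), (9,4), (7,4).
By the shoelace formula its area is 2.00.

2.00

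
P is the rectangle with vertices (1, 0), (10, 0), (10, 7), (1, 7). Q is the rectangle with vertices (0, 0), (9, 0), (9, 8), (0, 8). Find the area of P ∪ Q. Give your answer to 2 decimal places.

79.00

By inclusion–exclusion:
Individual areas: |P| = 63, |Q| = 72.
|P∩Q|: x∈[1,9], y∈[0,7] → 8·7 = 56.
|P ∪ Q| = 135 − 56 = 79.00.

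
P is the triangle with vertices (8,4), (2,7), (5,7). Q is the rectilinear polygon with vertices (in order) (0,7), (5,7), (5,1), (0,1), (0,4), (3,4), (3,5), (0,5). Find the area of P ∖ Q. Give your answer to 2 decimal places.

|P| = 4.5, |P∩Q| = 2.25.
|P ∖ Q| = |P| − |P∩Q| = 4.5 − 2.25 = 2.25.

2.25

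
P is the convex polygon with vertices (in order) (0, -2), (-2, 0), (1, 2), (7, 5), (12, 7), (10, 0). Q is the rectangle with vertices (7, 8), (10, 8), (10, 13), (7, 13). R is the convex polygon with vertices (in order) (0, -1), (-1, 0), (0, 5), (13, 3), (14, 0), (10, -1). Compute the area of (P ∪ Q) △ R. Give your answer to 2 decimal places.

55.61

|P ∪ Q| = 74.
|(P ∪ Q) ∩ R| = 43.4451.
|(P ∪ Q) △ R| = 74 + 68.5 − 86.8902 = 55.61.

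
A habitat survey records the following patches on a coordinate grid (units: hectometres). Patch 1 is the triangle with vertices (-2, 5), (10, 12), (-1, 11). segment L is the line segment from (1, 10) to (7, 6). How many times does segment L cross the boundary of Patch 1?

The segment meets the boundary at (3.6,8.267).

1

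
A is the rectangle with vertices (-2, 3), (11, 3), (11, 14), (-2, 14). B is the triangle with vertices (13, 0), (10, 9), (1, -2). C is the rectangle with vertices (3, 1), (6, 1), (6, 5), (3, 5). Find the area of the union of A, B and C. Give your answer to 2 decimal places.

By inclusion–exclusion:
Individual areas: |A| = 143, |B| = 57, |C| = 12.
|A∩B| = 19.2273.
|A∩C|: x∈[3,6], y∈[3,5] → 3·2 = 6.
|B∩C| = 3.9596.
|A∩B∩C| = 0.5051.
|A ∪ B ∪ C| = 212 − 29.1869 + 0.5051 = 183.32.

183.32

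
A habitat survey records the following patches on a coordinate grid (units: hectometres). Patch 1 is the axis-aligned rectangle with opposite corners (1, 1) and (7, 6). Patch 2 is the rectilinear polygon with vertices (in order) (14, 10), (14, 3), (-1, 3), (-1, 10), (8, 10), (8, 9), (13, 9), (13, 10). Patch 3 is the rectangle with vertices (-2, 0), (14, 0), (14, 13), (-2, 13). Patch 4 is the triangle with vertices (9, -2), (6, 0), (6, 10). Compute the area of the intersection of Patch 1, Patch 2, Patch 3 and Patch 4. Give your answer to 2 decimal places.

The intersection is the polygon with vertices (7,3), (6,3), (6,6), (7,6).
By the shoelace formula its area is 3.00.

3.00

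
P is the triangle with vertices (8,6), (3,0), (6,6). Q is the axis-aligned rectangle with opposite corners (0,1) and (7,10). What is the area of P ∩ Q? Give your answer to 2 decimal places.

The intersection is the polygon with vertices (3.833,1), (3.5,1), (6,6), (7,6), (7,4.8).
By the shoelace formula its area is 5.23.

5.23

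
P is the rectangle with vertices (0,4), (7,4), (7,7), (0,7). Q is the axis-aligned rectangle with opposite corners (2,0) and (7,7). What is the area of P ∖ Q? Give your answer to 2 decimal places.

|P∩Q|: x∈[2,7], y∈[4,7] → 5·3 = 15.
|P| = 21.
|P ∖ Q| = |P| − |P∩Q| = 21 − 15 = 6.00.

6.00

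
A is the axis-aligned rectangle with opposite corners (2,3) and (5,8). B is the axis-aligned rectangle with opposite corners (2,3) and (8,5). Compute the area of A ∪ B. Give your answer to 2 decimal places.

By inclusion–exclusion:
Individual areas: |A| = 15, |B| = 12.
|A∩B|: x∈[2,5], y∈[3,5] → 3·2 = 6.
|A ∪ B| = 27 − 6 = 21.00.

21.00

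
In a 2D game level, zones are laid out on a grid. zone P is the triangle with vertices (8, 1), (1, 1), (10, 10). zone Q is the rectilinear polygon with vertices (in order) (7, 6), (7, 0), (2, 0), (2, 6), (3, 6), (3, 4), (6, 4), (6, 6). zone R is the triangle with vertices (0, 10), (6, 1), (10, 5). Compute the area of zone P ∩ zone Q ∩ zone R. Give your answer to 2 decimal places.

The intersection is the polygon with vertices (6,4), (6,6), (7,6), (7,2), (6,1), (4,4).
By the shoelace formula its area is 7.50.

7.50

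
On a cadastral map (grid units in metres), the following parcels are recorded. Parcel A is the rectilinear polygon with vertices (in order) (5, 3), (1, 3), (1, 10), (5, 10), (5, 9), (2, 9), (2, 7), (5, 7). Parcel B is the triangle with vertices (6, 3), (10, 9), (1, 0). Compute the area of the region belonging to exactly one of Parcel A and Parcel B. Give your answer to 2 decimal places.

30.00

|Parcel A| = 22, |Parcel B| = 9, |Parcel A∩Parcel B| = 0.5.
|Parcel A △ Parcel B| = |Parcel A| + |Parcel B| − 2·|Parcel A∩Parcel B| = 22 + 9 − 1 = 30.00.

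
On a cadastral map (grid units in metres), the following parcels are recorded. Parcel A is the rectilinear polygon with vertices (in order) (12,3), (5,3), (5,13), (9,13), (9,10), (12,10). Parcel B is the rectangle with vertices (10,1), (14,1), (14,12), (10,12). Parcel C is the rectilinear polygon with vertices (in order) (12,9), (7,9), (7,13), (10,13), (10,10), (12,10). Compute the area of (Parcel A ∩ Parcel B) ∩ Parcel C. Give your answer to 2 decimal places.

The region (Parcel A ∩ Parcel B) ∩ Parcel C is the polygon with vertices (10,10), (12,10), (12,9), (10,9).
By the shoelace formula its area is 2.00.

2.00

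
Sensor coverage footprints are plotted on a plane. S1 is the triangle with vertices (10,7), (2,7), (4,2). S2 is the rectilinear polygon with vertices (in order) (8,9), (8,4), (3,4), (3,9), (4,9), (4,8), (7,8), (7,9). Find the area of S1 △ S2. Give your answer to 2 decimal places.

|S1| = 20, |S2| = 22, |S1∩S2| = 13.8833.
|S1 △ S2| = |S1| + |S2| − 2·|S1∩S2| = 20 + 22 − 27.7667 = 14.23.

14.23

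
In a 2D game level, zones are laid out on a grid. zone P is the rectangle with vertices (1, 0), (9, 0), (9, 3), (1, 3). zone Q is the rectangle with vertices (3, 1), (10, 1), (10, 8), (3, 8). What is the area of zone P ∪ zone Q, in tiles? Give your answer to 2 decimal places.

61.00

By inclusion–exclusion:
Individual areas: |zone P| = 24, |zone Q| = 49.
|zone P∩zone Q|: x∈[3,9], y∈[1,3] → 6·2 = 12.
|zone P ∪ zone Q| = 73 − 12 = 61.00.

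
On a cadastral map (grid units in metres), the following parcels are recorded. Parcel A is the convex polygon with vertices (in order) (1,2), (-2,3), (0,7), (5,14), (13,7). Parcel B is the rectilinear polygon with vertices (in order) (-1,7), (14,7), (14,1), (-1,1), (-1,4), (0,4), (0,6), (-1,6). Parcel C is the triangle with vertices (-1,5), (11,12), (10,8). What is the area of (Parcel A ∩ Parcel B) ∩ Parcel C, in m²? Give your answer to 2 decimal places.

3.75

The region (Parcel A ∩ Parcel B) ∩ Parcel C is the polygon with vertices (0,5.583), (2.429,7), (6.333,7), (0,5.273).
By the shoelace formula its area is 3.75.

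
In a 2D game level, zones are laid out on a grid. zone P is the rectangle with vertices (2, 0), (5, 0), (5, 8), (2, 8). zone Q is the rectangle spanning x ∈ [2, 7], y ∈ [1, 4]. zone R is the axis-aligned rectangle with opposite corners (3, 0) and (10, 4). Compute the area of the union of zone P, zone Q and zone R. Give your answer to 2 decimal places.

By inclusion–exclusion:
Individual areas: |zone P| = 24, |zone Q| = 15, |zone R| = 28.
|zone P∩zone Q|: x∈[2,5], y∈[1,4] → 3·3 = 9.
|zone P∩zone R|: x∈[3,5], y∈[0,4] → 2·4 = 8.
|zone Q∩zone R|: x∈[3,7], y∈[1,4] → 4·3 = 12.
|zone P∩zone Q∩zone R| = 6.
|zone P ∪ zone Q ∪ zone R| = 67 − 29 + 6 = 44.00.

44.00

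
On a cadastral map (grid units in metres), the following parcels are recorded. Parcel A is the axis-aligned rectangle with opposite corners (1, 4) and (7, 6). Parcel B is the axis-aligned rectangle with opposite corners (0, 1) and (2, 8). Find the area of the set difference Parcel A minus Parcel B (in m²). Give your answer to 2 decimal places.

10.00

|Parcel A∩Parcel B|: x∈[1,2], y∈[4,6] → 1·2 = 2.
|Parcel A| = 12.
|Parcel A ∖ Parcel B| = |Parcel A| − |Parcel A∩Parcel B| = 12 − 2 = 10.00.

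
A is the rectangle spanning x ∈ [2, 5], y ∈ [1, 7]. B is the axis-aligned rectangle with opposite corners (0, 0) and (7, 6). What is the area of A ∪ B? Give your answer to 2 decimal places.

45.00

By inclusion–exclusion:
Individual areas: |A| = 18, |B| = 42.
|A∩B|: x∈[2,5], y∈[1,6] → 3·5 = 15.
|A ∪ B| = 60 − 15 = 45.00.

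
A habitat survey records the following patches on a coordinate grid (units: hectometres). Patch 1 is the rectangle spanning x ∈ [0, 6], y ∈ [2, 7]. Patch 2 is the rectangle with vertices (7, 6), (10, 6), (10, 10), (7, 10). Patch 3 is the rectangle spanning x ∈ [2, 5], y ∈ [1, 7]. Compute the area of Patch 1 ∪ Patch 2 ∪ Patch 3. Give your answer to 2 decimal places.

By inclusion–exclusion:
Individual areas: |Patch 1| = 30, |Patch 2| = 12, |Patch 3| = 18.
|Patch 1∩Patch 2| = 0 (no overlap).
|Patch 1∩Patch 3|: x∈[2,5], y∈[2,7] → 3·5 = 15.
|Patch 2∩Patch 3| = 0 (no overlap).
|Patch 1∩Patch 2∩Patch 3| = 0.
|Patch 1 ∪ Patch 2 ∪ Patch 3| = 60 − 15 + 0 = 45.00.

45.00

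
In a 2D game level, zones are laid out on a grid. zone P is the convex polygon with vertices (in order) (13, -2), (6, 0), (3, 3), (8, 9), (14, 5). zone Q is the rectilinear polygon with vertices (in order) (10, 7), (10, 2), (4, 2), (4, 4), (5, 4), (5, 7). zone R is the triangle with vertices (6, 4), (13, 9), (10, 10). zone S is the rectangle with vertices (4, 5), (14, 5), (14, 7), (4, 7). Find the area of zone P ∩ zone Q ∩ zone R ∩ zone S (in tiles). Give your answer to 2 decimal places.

The intersection is the polygon with vertices (10,6.857), (7.4,5), (6.667,5), (8,7), (10,7).
By the shoelace formula its area is 2.92.

2.92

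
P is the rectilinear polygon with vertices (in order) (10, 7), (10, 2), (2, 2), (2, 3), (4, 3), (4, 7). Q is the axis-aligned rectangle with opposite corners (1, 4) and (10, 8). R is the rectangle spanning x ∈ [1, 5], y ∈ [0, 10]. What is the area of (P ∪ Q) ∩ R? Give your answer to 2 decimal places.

20.00

The region (P ∪ Q) ∩ R is the polygon with vertices (2,2), (2,3), (4,3), (4,4), (1,4), (1,8), (5,8), (5,2).
By the shoelace formula its area is 20.00.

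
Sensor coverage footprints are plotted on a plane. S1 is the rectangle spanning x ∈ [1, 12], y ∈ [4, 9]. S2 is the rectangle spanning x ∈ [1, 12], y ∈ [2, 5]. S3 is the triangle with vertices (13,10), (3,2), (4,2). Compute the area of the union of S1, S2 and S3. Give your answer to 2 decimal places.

By inclusion–exclusion:
Individual areas: |S1| = 55, |S2| = 33, |S3| = 4.
|S1∩S2|: x∈[1,12], y∈[4,5] → 11·1 = 11.
|S1∩S3| = 2.1875.
|S2∩S3| = 2.4375.
|S1∩S2∩S3| = 0.6875.
|S1 ∪ S2 ∪ S3| = 92 − 15.625 + 0.6875 = 77.06.

77.06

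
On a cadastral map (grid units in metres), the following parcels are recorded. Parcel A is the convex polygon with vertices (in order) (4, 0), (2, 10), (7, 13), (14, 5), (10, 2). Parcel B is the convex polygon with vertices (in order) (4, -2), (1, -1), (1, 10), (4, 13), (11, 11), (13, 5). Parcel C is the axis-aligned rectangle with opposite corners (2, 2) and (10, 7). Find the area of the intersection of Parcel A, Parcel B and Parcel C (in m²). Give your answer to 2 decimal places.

34.21

The intersection is the polygon with vertices (9.143,2), (3.6,2), (2.6,7), (10,7), (10,2.667).
By the shoelace formula its area is 34.21.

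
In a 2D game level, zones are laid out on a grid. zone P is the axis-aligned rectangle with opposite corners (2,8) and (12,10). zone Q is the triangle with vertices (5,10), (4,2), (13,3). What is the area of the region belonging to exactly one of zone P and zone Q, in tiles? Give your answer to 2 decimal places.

|zone P| = 20, |zone Q| = 35.5, |zone P∩zone Q| = 2.5357.
|zone P △ zone Q| = |zone P| + |zone Q| − 2·|zone P∩zone Q| = 20 + 35.5 − 5.0714 = 50.43.

50.43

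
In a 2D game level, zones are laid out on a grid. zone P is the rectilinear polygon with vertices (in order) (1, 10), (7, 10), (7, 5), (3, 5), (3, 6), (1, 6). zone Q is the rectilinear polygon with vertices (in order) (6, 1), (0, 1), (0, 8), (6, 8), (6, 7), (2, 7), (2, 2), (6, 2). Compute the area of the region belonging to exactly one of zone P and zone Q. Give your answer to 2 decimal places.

38.00

|zone P| = 28, |zone Q| = 22, |zone P∩zone Q| = 6.
|zone P △ zone Q| = |zone P| + |zone Q| − 2·|zone P∩zone Q| = 28 + 22 − 12 = 38.00.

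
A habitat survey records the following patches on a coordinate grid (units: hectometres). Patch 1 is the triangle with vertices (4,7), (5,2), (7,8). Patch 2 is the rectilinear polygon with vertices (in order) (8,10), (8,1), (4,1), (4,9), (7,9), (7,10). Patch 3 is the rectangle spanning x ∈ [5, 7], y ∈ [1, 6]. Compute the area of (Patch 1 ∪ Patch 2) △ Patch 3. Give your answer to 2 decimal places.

|Patch 1 ∪ Patch 2| = 33.
|(Patch 1 ∪ Patch 2) ∩ Patch 3| = 10.
|(Patch 1 ∪ Patch 2) △ Patch 3| = 33 + 10 − 20 = 23.00.

23.00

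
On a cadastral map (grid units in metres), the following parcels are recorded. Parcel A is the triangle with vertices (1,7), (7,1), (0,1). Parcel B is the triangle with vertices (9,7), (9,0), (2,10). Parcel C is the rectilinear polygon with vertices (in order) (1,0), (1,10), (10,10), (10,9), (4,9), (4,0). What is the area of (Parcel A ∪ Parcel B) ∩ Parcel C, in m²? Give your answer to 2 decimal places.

15.52

|Parcel A ∪ Parcel B| = 45.5.
|(Parcel A ∪ Parcel B) ∩ Parcel C| = 15.52.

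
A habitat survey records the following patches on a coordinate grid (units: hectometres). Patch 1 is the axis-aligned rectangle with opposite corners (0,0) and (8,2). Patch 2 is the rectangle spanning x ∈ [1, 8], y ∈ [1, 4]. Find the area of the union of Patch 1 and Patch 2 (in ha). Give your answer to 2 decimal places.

By inclusion–exclusion:
Individual areas: |Patch 1| = 16, |Patch 2| = 21.
|Patch 1∩Patch 2|: x∈[1,8], y∈[1,2] → 7·1 = 7.
|Patch 1 ∪ Patch 2| = 37 − 7 = 30.00.

30.00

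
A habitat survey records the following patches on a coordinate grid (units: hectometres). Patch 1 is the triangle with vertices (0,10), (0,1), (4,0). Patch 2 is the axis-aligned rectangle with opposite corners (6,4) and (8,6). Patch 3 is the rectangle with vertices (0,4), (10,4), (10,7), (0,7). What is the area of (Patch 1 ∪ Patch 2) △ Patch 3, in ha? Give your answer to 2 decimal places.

|Patch 1 ∪ Patch 2| = 22.
|(Patch 1 ∪ Patch 2) ∩ Patch 3| = 9.4.
|(Patch 1 ∪ Patch 2) △ Patch 3| = 22 + 30 − 18.8 = 33.20.

33.20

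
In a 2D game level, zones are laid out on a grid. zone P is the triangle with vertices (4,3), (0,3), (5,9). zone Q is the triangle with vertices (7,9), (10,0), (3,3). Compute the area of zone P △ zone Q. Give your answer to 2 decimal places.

|zone P| = 12, |zone Q| = 27, |zone P∩zone Q| = 1.
|zone P △ zone Q| = |zone P| + |zone Q| − 2·|zone P∩zone Q| = 12 + 27 − 2 = 37.00.

37.00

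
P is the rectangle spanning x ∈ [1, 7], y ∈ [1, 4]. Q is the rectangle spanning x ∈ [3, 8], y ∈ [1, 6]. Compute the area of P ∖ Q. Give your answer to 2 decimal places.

6.00

|P∩Q|: x∈[3,7], y∈[1,4] → 4·3 = 12.
|P| = 18.
|P ∖ Q| = |P| − |P∩Q| = 18 − 12 = 6.00.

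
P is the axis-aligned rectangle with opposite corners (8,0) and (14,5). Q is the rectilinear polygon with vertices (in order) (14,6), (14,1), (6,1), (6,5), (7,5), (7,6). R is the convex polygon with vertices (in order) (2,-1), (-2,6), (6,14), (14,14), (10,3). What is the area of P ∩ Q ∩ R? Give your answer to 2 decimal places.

5.73

The intersection is the polygon with vertices (8,5), (10.727,5), (10,3), (8,2).
By the shoelace formula its area is 5.73.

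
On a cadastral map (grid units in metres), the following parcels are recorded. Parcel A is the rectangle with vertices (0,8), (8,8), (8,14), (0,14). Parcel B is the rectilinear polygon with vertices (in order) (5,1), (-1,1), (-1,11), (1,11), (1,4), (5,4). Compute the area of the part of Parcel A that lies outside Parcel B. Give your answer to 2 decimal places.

45.00

|Parcel A| = 48, |Parcel A∩Parcel B| = 3.
|Parcel A ∖ Parcel B| = |Parcel A| − |Parcel A∩Parcel B| = 48 − 3 = 45.00.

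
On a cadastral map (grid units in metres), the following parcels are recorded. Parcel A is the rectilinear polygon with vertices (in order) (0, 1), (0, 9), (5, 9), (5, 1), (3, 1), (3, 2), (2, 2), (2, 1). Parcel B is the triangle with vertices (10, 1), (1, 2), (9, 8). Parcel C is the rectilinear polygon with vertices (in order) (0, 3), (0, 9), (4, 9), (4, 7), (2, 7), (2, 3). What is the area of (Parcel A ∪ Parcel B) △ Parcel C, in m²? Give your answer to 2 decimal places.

47.28

|Parcel A ∪ Parcel B| = 63.2778.
|(Parcel A ∪ Parcel B) ∩ Parcel C| = 16.
|(Parcel A ∪ Parcel B) △ Parcel C| = 63.2778 + 16 − 32 = 47.28.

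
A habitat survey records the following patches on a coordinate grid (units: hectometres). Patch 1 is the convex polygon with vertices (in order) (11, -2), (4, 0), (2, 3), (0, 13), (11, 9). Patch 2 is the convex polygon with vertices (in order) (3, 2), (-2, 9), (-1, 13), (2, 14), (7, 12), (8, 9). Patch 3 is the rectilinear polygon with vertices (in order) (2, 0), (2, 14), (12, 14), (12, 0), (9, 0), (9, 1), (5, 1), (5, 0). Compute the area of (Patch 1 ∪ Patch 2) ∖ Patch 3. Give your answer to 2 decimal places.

37.72

|Patch 1 ∪ Patch 2| = 135.0843.
|(Patch 1 ∪ Patch 2) ∩ Patch 3| = 97.3621.
|(Patch 1 ∪ Patch 2) ∖ Patch 3| = 135.0843 − 97.3621 = 37.72.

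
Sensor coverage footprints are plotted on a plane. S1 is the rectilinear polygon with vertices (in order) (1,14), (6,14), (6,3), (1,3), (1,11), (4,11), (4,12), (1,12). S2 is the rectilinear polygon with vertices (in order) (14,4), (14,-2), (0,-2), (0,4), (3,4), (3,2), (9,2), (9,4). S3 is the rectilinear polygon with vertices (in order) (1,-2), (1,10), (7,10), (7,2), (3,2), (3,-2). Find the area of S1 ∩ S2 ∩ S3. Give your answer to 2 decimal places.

2.00

The intersection is the polygon with vertices (1,4), (3,4), (3,3), (1,3).
By the shoelace formula its area is 2.00.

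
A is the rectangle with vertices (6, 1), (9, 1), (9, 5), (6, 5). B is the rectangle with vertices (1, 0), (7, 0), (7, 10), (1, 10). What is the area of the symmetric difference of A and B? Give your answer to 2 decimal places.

64.00

|A∩B|: x∈[6,7], y∈[1,5] → 1·4 = 4.
|A △ B| = |A| + |B| − 2·|A∩B| = 12 + 60 − 8 = 64.00.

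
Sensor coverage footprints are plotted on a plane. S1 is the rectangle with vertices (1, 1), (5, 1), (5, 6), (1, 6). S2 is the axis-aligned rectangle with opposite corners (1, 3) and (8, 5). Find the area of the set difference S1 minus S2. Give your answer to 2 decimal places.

12.00

|S1∩S2|: x∈[1,5], y∈[3,5] → 4·2 = 8.
|S1| = 20.
|S1 ∖ S2| = |S1| − |S1∩S2| = 20 − 8 = 12.00.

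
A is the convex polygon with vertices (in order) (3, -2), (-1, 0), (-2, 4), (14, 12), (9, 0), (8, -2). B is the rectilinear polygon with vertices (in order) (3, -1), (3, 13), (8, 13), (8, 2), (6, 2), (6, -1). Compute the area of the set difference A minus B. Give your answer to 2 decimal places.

|A| = 111, |A∩B| = 37.75.
|A ∖ B| = |A| − |A∩B| = 111 − 37.75 = 73.25.

73.25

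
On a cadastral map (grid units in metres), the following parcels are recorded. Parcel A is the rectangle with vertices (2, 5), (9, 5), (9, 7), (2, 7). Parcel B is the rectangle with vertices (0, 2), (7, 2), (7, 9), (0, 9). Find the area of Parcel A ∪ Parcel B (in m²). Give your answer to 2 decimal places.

By inclusion–exclusion:
Individual areas: |Parcel A| = 14, |Parcel B| = 49.
|Parcel A∩Parcel B|: x∈[2,7], y∈[5,7] → 5·2 = 10.
|Parcel A ∪ Parcel B| = 63 − 10 = 53.00.

53.00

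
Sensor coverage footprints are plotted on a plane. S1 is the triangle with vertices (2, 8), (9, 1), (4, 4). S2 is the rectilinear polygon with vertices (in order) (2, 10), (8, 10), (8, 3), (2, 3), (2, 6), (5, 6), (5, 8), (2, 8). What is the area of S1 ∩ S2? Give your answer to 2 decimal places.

4.67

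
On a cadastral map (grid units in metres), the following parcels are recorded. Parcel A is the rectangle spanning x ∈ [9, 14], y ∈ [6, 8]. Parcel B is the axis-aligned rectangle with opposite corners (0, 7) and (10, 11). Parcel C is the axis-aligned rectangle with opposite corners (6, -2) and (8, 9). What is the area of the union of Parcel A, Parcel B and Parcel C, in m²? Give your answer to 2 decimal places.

67.00

By inclusion–exclusion:
Individual areas: |Parcel A| = 10, |Parcel B| = 40, |Parcel C| = 22.
|Parcel A∩Parcel B|: x∈[9,10], y∈[7,8] → 1·1 = 1.
|Parcel A∩Parcel C| = 0 (no overlap).
|Parcel B∩Parcel C|: x∈[6,8], y∈[7,9] → 2·2 = 4.
|Parcel A∩Parcel B∩Parcel C| = 0.
|Parcel A ∪ Parcel B ∪ Parcel C| = 72 − 5 + 0 = 67.00.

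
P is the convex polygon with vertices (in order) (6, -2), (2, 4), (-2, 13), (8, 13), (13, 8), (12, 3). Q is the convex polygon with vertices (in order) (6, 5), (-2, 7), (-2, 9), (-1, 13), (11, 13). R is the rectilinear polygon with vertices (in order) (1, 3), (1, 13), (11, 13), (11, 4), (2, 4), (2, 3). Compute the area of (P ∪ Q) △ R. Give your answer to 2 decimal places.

63.20

|P ∪ Q| = 146.4892.
|(P ∪ Q) ∩ R| = 87.1442.
|(P ∪ Q) △ R| = 146.4892 + 91 − 174.2885 = 63.20.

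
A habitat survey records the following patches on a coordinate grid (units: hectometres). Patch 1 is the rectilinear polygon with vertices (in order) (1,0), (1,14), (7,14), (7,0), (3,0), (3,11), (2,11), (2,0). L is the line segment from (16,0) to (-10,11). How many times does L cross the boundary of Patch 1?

4

The segment meets the boundary at (2,5.923), (3,5.5), (7,3.808), (1,6.346).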